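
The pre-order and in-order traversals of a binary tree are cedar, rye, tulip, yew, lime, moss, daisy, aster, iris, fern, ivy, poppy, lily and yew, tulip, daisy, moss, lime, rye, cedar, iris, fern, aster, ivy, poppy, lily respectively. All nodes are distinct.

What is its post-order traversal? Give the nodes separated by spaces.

yew daisy moss lime tulip rye fern iris lily poppy ivy aster cedar

The first element of pre-order is the root; it splits in-order into left and right subtrees.
Root cedar: left subtree has 6 nodes {yew, tulip, daisy, moss, lime, rye}, right has 6 {iris, fern, aster, ivy, poppy, lily}.
  Root rye: left subtree has 5 nodes {yew, tulip, daisy, moss, lime}, right has 0 { }.
    Root tulip: left subtree has 1 node {yew}, right has 3 {daisy, moss, lime}.
      Root lime: left subtree has 2 nodes {daisy, moss}, right has 0 { }.
        Root moss: left subtree has 1 node {daisy}, right has 0 { }.
  Root aster: left subtree has 2 nodes {iris, fern}, right has 3 {ivy, poppy, lily}.
    Root iris: left subtree has 0 nodes { }, right has 1 {fern}.
    Root ivy: left subtree has 0 nodes { }, right has 2 {poppy, lily}.
      Root poppy: left subtree has 0 nodes { }, right has 1 {lily}.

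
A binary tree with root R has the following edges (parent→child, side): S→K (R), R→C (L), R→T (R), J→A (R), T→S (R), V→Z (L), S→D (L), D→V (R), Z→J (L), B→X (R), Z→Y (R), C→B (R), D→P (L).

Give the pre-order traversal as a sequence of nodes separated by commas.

Pre-order visits the node, then its left subtree, then its right subtree.
Visit R.
At R: go left to C.
  Visit C.
  At C: no left child.
  At C: go right to B.
    Visit B.
    At B: no left child.
    At B: go right to X.
      X is a leaf — visit X.
At R: go right to T.
  Visit T.
  At T: no left child.
  At T: go right to S.
    Visit S.
    At S: go left to D.
      Visit D.
      At D: go left to P.
        P is a leaf — visit P.
      At D: go right to V.
        Visit V.
        At V: go left to Z.
          Visit Z.
          At Z: go left to J.
            Visit J.
            At J: no left child.
            At J: go right to A.
              A is a leaf — visit A.
          At Z: go right to Y.
            Y is a leaf — visit Y.
        At V: no right child.
    At S: go right to K.
      K is a leaf — visit K.

R, C, B, X, T, S, D, P, V, Z, J, A, Y, K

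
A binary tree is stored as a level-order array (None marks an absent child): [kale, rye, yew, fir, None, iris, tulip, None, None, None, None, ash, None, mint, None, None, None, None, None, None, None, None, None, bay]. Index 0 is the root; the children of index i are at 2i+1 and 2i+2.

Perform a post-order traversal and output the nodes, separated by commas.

fir, rye, bay, ash, iris, mint, tulip, yew, kale

Post-order visits the left subtree, then the right subtree, then the node.
At kale: go left to rye.
  At rye: go left to fir.
    fir is a leaf — visit fir.
  At rye: no right child.
  Visit rye.
At kale: go right to yew.
  At yew: go left to iris.
    At iris: go left to ash.
      At ash: go left to bay.
        bay is a leaf — visit bay.
      At ash: no right child.
      Visit ash.
    At iris: no right child.
    Visit iris.
  At yew: go right to tulip.
    At tulip: go left to mint.
      mint is a leaf — visit mint.
    At tulip: no right child.
    Visit tulip.
  Visit yew.
Visit kale.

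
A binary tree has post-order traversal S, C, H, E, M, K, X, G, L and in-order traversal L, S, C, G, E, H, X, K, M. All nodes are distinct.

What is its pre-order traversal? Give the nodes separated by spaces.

L G C S X E H K M

The last element of post-order is the root; it splits in-order into left and right subtrees.
Root L: left subtree has 0 nodes { }, right has 8 {S, C, G, E, H, X, K, M}.
  Root G: left subtree has 2 nodes {S, C}, right has 5 {E, H, X, K, M}.
    Root C: left subtree has 1 node {S}, right has 0 { }.
    Root X: left subtree has 2 nodes {E, H}, right has 2 {K, M}.
      Root E: left subtree has 0 nodes { }, right has 1 {H}.
      Root K: left subtree has 0 nodes { }, right has 1 {M}.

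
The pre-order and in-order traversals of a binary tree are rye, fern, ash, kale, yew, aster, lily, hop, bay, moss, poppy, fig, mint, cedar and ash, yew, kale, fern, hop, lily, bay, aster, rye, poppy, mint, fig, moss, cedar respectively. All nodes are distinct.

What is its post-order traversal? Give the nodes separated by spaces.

yew kale ash hop bay lily aster fern mint fig poppy cedar moss rye

The first element of pre-order is the root; it splits in-order into left and right subtrees.
Root rye: left subtree has 8 nodes {ash, yew, kale, fern, hop, lily, bay, aster}, right has 5 {poppy, mint, fig, moss, cedar}.
  Root fern: left subtree has 3 nodes {ash, yew, kale}, right has 4 {hop, lily, bay, aster}.
    Root ash: left subtree has 0 nodes { }, right has 2 {yew, kale}.
      Root kale: left subtree has 1 node {yew}, right has 0 { }.
    Root aster: left subtree has 3 nodes {hop, lily, bay}, right has 0 { }.
      Root lily: left subtree has 1 node {hop}, right has 1 {bay}.
  Root moss: left subtree has 3 nodes {poppy, mint, fig}, right has 1 {cedar}.
    Root poppy: left subtree has 0 nodes { }, right has 2 {mint, fig}.
      Root fig: left subtree has 1 node {mint}, right has 0 { }.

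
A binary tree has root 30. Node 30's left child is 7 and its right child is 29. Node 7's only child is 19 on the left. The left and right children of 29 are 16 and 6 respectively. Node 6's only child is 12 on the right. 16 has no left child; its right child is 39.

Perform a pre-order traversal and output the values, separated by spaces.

30 7 19 29 16 39 6 12

Pre-order visits the node, then its left subtree, then its right subtree.
Visit 30.
At 30: go left to 7.
  Visit 7.
  At 7: go left to 19.
    19 is a leaf — visit 19.
  At 7: no right child.
At 30: go right to 29.
  Visit 29.
  At 29: go left to 16.
    Visit 16.
    At 16: no left child.
    At 16: go right to 39.
      39 is a leaf — visit 39.
  At 29: go right to 6.
    Visit 6.
    At 6: no left child.
    At 6: go right to 12.
      12 is a leaf — visit 12.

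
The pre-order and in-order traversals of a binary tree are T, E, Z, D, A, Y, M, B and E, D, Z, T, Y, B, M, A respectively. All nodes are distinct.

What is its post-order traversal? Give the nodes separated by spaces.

The first element of pre-order is the root; it splits in-order into left and right subtrees.
Root T: left subtree has 3 nodes {E, D, Z}, right has 4 {Y, B, M, A}.
  Root E: left subtree has 0 nodes { }, right has 2 {D, Z}.
    Root Z: left subtree has 1 node {D}, right has 0 { }.
  Root A: left subtree has 3 nodes {Y, B, M}, right has 0 { }.
    Root Y: left subtree has 0 nodes { }, right has 2 {B, M}.
      Root M: left subtree has 1 node {B}, right has 0 { }.

D Z E B M Y A T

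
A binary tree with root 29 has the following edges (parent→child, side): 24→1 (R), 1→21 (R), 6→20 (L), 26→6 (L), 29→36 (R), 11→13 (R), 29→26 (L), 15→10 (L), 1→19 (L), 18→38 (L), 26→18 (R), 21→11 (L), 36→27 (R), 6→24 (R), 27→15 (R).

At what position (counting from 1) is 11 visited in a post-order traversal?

4

Post-order visits the left subtree, then the right subtree, then the node.
At 29: go left to 26.
  At 26: go left to 6.
    At 6: go left to 20.
      20 is a leaf — visit 20.
    At 6: go right to 24.
      At 24: no left child.
      At 24: go right to 1.
        At 1: go left to 19.
          19 is a leaf — visit 19.
        At 1: go right to 21.
          At 21: go left to 11.
            At 11: no left child.
            At 11: go right to 13.
              13 is a leaf — visit 13.
            Visit 11.
          At 21: no right child.
          Visit 21.
        Visit 1.
      Visit 24.
    Visit 6.
  At 26: go right to 18.
    At 18: go left to 38.
      38 is a leaf — visit 38.
    At 18: no right child.
    Visit 18.
  Visit 26.
At 29: go right to 36.
  At 36: no left child.
  At 36: go right to 27.
    At 27: no left child.
    At 27: go right to 15.
      At 15: go left to 10.
        10 is a leaf — visit 10.
      At 15: no right child.
      Visit 15.
    Visit 27.
  Visit 36.
Visit 29.
Full post-order sequence: 20, 19, 13, 11, 21, 1, 24, 6, 38, 18, 26, 10, 15, 27, 36, 29.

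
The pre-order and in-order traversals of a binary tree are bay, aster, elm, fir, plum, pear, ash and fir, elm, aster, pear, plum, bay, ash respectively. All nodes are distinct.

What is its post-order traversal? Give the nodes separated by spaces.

fir elm pear plum aster ash bay

The first element of pre-order is the root; it splits in-order into left and right subtrees.
Root bay: left subtree has 5 nodes {fir, elm, aster, pear, plum}, right has 1 {ash}.
  Root aster: left subtree has 2 nodes {fir, elm}, right has 2 {pear, plum}.
    Root elm: left subtree has 1 node {fir}, right has 0 { }.
    Root plum: left subtree has 1 node {pear}, right has 0 { }.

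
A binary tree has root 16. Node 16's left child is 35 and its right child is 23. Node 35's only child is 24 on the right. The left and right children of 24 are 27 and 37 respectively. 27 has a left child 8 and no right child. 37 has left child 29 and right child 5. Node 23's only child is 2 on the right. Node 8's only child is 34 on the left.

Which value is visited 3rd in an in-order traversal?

In-order visits the left subtree, then the node, then the right subtree.
At 16: go left to 35.
  At 35: no left child.
  Visit 35.
  At 35: go right to 24.
    At 24: go left to 27.
      At 27: go left to 8.
        At 8: go left to 34.
          34 is a leaf — visit 34.
        Visit 8.
        At 8: no right child.
      Visit 27.
      At 27: no right child.
    Visit 24.
    At 24: go right to 37.
      At 37: go left to 29.
        29 is a leaf — visit 29.
      Visit 37.
      At 37: go right to 5.
        5 is a leaf — visit 5.
Visit 16.
At 16: go right to 23.
  At 23: no left child.
  Visit 23.
  At 23: go right to 2.
    2 is a leaf — visit 2.
Full in-order sequence: 35, 34, 8, 27, 24, 29, 37, 5, 16, 23, 2.

8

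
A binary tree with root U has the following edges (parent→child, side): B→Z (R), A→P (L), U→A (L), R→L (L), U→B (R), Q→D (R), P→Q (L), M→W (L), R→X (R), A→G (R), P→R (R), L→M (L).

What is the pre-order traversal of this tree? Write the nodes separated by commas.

U, A, P, Q, D, R, L, M, W, X, G, B, Z

Pre-order visits the node, then its left subtree, then its right subtree.
Visit U.
At U: go left to A.
  Visit A.
  At A: go left to P.
    Visit P.
    At P: go left to Q.
      Visit Q.
      At Q: no left child.
      At Q: go right to D.
        D is a leaf — visit D.
    At P: go right to R.
      Visit R.
      At R: go left to L.
        Visit L.
        At L: go left to M.
          Visit M.
          At M: go left to W.
            W is a leaf — visit W.
          At M: no right child.
        At L: no right child.
      At R: go right to X.
        X is a leaf — visit X.
  At A: go right to G.
    G is a leaf — visit G.
At U: go right to B.
  Visit B.
  At B: no left child.
  At B: go right to Z.
    Z is a leaf — visit Z.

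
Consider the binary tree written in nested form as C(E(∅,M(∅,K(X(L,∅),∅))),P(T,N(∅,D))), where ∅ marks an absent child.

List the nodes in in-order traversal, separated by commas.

In-order visits the left subtree, then the node, then the right subtree.
At C: go left to E.
  At E: no left child.
  Visit E.
  At E: go right to M.
    At M: no left child.
    Visit M.
    At M: go right to K.
      At K: go left to X.
        At X: go left to L.
          L is a leaf — visit L.
        Visit X.
        At X: no right child.
      Visit K.
      At K: no right child.
Visit C.
At C: go right to P.
  At P: go left to T.
    T is a leaf — visit T.
  Visit P.
  At P: go right to N.
    At N: no left child.
    Visit N.
    At N: go right to D.
      D is a leaf — visit D.

E, M, L, X, K, C, T, P, N, D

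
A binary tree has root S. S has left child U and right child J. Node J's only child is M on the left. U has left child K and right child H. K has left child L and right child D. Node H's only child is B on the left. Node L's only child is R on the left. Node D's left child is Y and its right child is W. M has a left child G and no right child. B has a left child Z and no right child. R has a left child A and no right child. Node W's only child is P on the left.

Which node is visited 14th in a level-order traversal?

Z

Level-order visits nodes level by level from the root, left to right within each level.
Level 0: S
Level 1: U, J
Level 2: K, H, M
Level 3: L, D, B, G
Level 4: R, Y, W, Z
Level 5: A, P
Full level-order sequence: S, U, J, K, H, M, L, D, B, G, R, Y, W, Z, A, P.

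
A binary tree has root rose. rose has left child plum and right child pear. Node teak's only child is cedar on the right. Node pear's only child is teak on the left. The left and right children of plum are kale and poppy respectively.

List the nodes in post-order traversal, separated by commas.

Post-order visits the left subtree, then the right subtree, then the node.
At rose: go left to plum.
  At plum: go left to kale.
    kale is a leaf — visit kale.
  At plum: go right to poppy.
    poppy is a leaf — visit poppy.
  Visit plum.
At rose: go right to pear.
  At pear: go left to teak.
    At teak: no left child.
    At teak: go right to cedar.
      cedar is a leaf — visit cedar.
    Visit teak.
  At pear: no right child.
  Visit pear.
Visit rose.

kale, poppy, plum, cedar, teak, pear, rose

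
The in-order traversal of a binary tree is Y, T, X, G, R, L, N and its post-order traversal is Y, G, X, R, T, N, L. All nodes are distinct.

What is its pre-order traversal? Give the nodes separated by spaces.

The last element of post-order is the root; it splits in-order into left and right subtrees.
Root L: left subtree has 5 nodes {Y, T, X, G, R}, right has 1 {N}.
  Root T: left subtree has 1 node {Y}, right has 3 {X, G, R}.
    Root R: left subtree has 2 nodes {X, G}, right has 0 { }.
      Root X: left subtree has 0 nodes { }, right has 1 {G}.

L T Y R X G N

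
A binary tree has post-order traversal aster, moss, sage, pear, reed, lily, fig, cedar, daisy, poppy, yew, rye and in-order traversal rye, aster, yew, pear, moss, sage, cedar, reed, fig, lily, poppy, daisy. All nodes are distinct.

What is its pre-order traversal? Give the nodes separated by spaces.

The last element of post-order is the root; it splits in-order into left and right subtrees.
Root rye: left subtree has 0 nodes { }, right has 11 {aster, yew, pear, moss, sage, cedar, reed, fig, lily, poppy, daisy}.
  Root yew: left subtree has 1 node {aster}, right has 9 {pear, moss, sage, cedar, reed, fig, lily, poppy, daisy}.
    Root poppy: left subtree has 7 nodes {pear, moss, sage, cedar, reed, fig, lily}, right has 1 {daisy}.
      Root cedar: left subtree has 3 nodes {pear, moss, sage}, right has 3 {reed, fig, lily}.
        Root pear: left subtree has 0 nodes { }, right has 2 {moss, sage}.
          Root sage: left subtree has 1 node {moss}, right has 0 { }.
        Root fig: left subtree has 1 node {reed}, right has 1 {lily}.

rye yew aster poppy cedar pear sage moss fig reed lily daisy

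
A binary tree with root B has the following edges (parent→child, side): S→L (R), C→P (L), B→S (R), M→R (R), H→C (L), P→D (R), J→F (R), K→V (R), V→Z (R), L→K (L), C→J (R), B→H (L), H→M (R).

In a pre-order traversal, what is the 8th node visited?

M

Pre-order visits the node, then its left subtree, then its right subtree.
Visit B.
At B: go left to H.
  Visit H.
  At H: go left to C.
    Visit C.
    At C: go left to P.
      Visit P.
      At P: no left child.
      At P: go right to D.
        D is a leaf — visit D.
    At C: go right to J.
      Visit J.
      At J: no left child.
      At J: go right to F.
        F is a leaf — visit F.
  At H: go right to M.
    Visit M.
    At M: no left child.
    At M: go right to R.
      R is a leaf — visit R.
At B: go right to S.
  Visit S.
  At S: no left child.
  At S: go right to L.
    Visit L.
    At L: go left to K.
      Visit K.
      At K: no left child.
      At K: go right to V.
        Visit V.
        At V: no left child.
        At V: go right to Z.
          Z is a leaf — visit Z.
    At L: no right child.
Full pre-order sequence: B, H, C, P, D, J, F, M, R, S, L, K, V, Z.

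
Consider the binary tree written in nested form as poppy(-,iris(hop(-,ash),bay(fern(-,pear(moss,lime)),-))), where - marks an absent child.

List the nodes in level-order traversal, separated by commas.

poppy, iris, hop, bay, ash, fern, pear, moss, lime

Level-order visits nodes level by level from the root, left to right within each level.
Level 0: poppy
Level 1: iris
Level 2: hop, bay
Level 3: ash, fern
Level 4: pear
Level 5: moss, lime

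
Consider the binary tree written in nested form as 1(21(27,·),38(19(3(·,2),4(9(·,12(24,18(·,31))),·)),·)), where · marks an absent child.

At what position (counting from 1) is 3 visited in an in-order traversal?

4

In-order visits the left subtree, then the node, then the right subtree.
At 1: go left to 21.
  At 21: go left to 27.
    27 is a leaf — visit 27.
  Visit 21.
  At 21: no right child.
Visit 1.
At 1: go right to 38.
  At 38: go left to 19.
    At 19: go left to 3.
      At 3: no left child.
      Visit 3.
      At 3: go right to 2.
        2 is a leaf — visit 2.
    Visit 19.
    At 19: go right to 4.
      At 4: go left to 9.
        At 9: no left child.
        Visit 9.
        At 9: go right to 12.
          At 12: go left to 24.
            24 is a leaf — visit 24.
          Visit 12.
          At 12: go right to 18.
            At 18: no left child.
            Visit 18.
            At 18: go right to 31.
              31 is a leaf — visit 31.
      Visit 4.
      At 4: no right child.
  Visit 38.
  At 38: no right child.
Full in-order sequence: 27, 21, 1, 3, 2, 19, 9, 24, 12, 18, 31, 4, 38.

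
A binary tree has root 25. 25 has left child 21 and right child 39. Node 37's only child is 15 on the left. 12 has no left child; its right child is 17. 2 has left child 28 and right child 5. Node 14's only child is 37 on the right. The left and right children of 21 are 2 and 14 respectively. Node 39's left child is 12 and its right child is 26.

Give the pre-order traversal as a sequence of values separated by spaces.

Pre-order visits the node, then its left subtree, then its right subtree.
Visit 25.
At 25: go left to 21.
  Visit 21.
  At 21: go left to 2.
    Visit 2.
    At 2: go left to 28.
      28 is a leaf — visit 28.
    At 2: go right to 5.
      5 is a leaf — visit 5.
  At 21: go right to 14.
    Visit 14.
    At 14: no left child.
    At 14: go right to 37.
      Visit 37.
      At 37: go left to 15.
        15 is a leaf — visit 15.
      At 37: no right child.
At 25: go right to 39.
  Visit 39.
  At 39: go left to 12.
    Visit 12.
    At 12: no left child.
    At 12: go right to 17.
      17 is a leaf — visit 17.
  At 39: go right to 26.
    26 is a leaf — visit 26.

25 21 2 28 5 14 37 15 39 12 17 26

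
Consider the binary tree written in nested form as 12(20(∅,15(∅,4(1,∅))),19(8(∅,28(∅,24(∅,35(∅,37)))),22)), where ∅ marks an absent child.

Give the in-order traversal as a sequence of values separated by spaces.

In-order visits the left subtree, then the node, then the right subtree.
At 12: go left to 20.
  At 20: no left child.
  Visit 20.
  At 20: go right to 15.
    At 15: no left child.
    Visit 15.
    At 15: go right to 4.
      At 4: go left to 1.
        1 is a leaf — visit 1.
      Visit 4.
      At 4: no right child.
Visit 12.
At 12: go right to 19.
  At 19: go left to 8.
    At 8: no left child.
    Visit 8.
    At 8: go right to 28.
      At 28: no left child.
      Visit 28.
      At 28: go right to 24.
        At 24: no left child.
        Visit 24.
        At 24: go right to 35.
          At 35: no left child.
          Visit 35.
          At 35: go right to 37.
            37 is a leaf — visit 37.
  Visit 19.
  At 19: go right to 22.
    22 is a leaf — visit 22.

20 15 1 4 12 8 28 24 35 37 19 22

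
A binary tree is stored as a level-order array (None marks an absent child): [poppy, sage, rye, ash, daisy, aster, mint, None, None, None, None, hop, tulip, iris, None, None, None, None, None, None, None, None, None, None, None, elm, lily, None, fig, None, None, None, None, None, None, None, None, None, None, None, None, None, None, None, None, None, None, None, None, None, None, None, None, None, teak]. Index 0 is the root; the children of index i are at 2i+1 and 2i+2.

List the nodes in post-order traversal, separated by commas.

Post-order visits the left subtree, then the right subtree, then the node.
At poppy: go left to sage.
  At sage: go left to ash.
    ash is a leaf — visit ash.
  At sage: go right to daisy.
    daisy is a leaf — visit daisy.
  Visit sage.
At poppy: go right to rye.
  At rye: go left to aster.
    At aster: go left to hop.
      hop is a leaf — visit hop.
    At aster: go right to tulip.
      At tulip: go left to elm.
        elm is a leaf — visit elm.
      At tulip: go right to lily.
        At lily: no left child.
        At lily: go right to teak.
          teak is a leaf — visit teak.
        Visit lily.
      Visit tulip.
    Visit aster.
  At rye: go right to mint.
    At mint: go left to iris.
      At iris: no left child.
      At iris: go right to fig.
        fig is a leaf — visit fig.
      Visit iris.
    At mint: no right child.
    Visit mint.
  Visit rye.
Visit poppy.

ash, daisy, sage, hop, elm, teak, lily, tulip, aster, fig, iris, mint, rye, poppy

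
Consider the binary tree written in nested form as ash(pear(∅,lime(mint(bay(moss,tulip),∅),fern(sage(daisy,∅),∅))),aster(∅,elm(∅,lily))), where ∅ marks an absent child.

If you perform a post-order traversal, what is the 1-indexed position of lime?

Post-order visits the left subtree, then the right subtree, then the node.
At ash: go left to pear.
  At pear: no left child.
  At pear: go right to lime.
    At lime: go left to mint.
      At mint: go left to bay.
        At bay: go left to moss.
          moss is a leaf — visit moss.
        At bay: go right to tulip.
          tulip is a leaf — visit tulip.
        Visit bay.
      At mint: no right child.
      Visit mint.
    At lime: go right to fern.
      At fern: go left to sage.
        At sage: go left to daisy.
          daisy is a leaf — visit daisy.
        At sage: no right child.
        Visit sage.
      At fern: no right child.
      Visit fern.
    Visit lime.
  Visit pear.
At ash: go right to aster.
  At aster: no left child.
  At aster: go right to elm.
    At elm: no left child.
    At elm: go right to lily.
      lily is a leaf — visit lily.
    Visit elm.
  Visit aster.
Visit ash.
Full post-order sequence: moss, tulip, bay, mint, daisy, sage, fern, lime, pear, lily, elm, aster, ash.

8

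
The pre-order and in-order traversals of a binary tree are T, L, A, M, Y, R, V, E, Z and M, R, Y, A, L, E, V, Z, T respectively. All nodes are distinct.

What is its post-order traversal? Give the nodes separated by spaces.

The first element of pre-order is the root; it splits in-order into left and right subtrees.
Root T: left subtree has 8 nodes {M, R, Y, A, L, E, V, Z}, right has 0 { }.
  Root L: left subtree has 4 nodes {M, R, Y, A}, right has 3 {E, V, Z}.
    Root A: left subtree has 3 nodes {M, R, Y}, right has 0 { }.
      Root M: left subtree has 0 nodes { }, right has 2 {R, Y}.
        Root Y: left subtree has 1 node {R}, right has 0 { }.
    Root V: left subtree has 1 node {E}, right has 1 {Z}.

R Y M A E Z V L T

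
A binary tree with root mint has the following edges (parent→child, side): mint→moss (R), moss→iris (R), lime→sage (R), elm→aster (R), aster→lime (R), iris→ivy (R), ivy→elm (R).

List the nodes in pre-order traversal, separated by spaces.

Pre-order visits the node, then its left subtree, then its right subtree.
Visit mint.
At mint: no left child.
At mint: go right to moss.
  Visit moss.
  At moss: no left child.
  At moss: go right to iris.
    Visit iris.
    At iris: no left child.
    At iris: go right to ivy.
      Visit ivy.
      At ivy: no left child.
      At ivy: go right to elm.
        Visit elm.
        At elm: no left child.
        At elm: go right to aster.
          Visit aster.
          At aster: no left child.
          At aster: go right to lime.
            Visit lime.
            At lime: no left child.
            At lime: go right to sage.
              sage is a leaf — visit sage.

mint moss iris ivy elm aster lime sage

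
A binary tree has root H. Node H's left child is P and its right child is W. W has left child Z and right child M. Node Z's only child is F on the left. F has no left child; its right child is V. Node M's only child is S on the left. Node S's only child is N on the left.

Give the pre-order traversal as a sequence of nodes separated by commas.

Pre-order visits the node, then its left subtree, then its right subtree.
Visit H.
At H: go left to P.
  P is a leaf — visit P.
At H: go right to W.
  Visit W.
  At W: go left to Z.
    Visit Z.
    At Z: go left to F.
      Visit F.
      At F: no left child.
      At F: go right to V.
        V is a leaf — visit V.
    At Z: no right child.
  At W: go right to M.
    Visit M.
    At M: go left to S.
      Visit S.
      At S: go left to N.
        N is a leaf — visit N.
      At S: no right child.
    At M: no right child.

H, P, W, Z, F, V, M, S, N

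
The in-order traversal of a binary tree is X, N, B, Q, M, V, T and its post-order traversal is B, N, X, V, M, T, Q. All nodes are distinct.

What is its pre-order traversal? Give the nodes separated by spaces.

The last element of post-order is the root; it splits in-order into left and right subtrees.
Root Q: left subtree has 3 nodes {X, N, B}, right has 3 {M, V, T}.
  Root X: left subtree has 0 nodes { }, right has 2 {N, B}.
    Root N: left subtree has 0 nodes { }, right has 1 {B}.
  Root T: left subtree has 2 nodes {M, V}, right has 0 { }.
    Root M: left subtree has 0 nodes { }, right has 1 {V}.

Q X N B T M V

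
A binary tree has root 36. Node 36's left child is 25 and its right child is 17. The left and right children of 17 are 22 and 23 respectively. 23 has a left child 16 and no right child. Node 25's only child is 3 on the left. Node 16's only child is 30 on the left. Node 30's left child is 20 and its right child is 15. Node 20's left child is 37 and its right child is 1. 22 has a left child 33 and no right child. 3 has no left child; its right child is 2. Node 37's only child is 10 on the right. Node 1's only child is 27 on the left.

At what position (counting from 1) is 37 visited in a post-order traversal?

7

Post-order visits the left subtree, then the right subtree, then the node.
At 36: go left to 25.
  At 25: go left to 3.
    At 3: no left child.
    At 3: go right to 2.
      2 is a leaf — visit 2.
    Visit 3.
  At 25: no right child.
  Visit 25.
At 36: go right to 17.
  At 17: go left to 22.
    At 22: go left to 33.
      33 is a leaf — visit 33.
    At 22: no right child.
    Visit 22.
  At 17: go right to 23.
    At 23: go left to 16.
      At 16: go left to 30.
        At 30: go left to 20.
          At 20: go left to 37.
            At 37: no left child.
            At 37: go right to 10.
              10 is a leaf — visit 10.
            Visit 37.
          At 20: go right to 1.
            At 1: go left to 27.
              27 is a leaf — visit 27.
            At 1: no right child.
            Visit 1.
          Visit 20.
        At 30: go right to 15.
          15 is a leaf — visit 15.
        Visit 30.
      At 16: no right child.
      Visit 16.
    At 23: no right child.
    Visit 23.
  Visit 17.
Visit 36.
Full post-order sequence: 2, 3, 25, 33, 22, 10, 37, 27, 1, 20, 15, 30, 16, 23, 17, 36.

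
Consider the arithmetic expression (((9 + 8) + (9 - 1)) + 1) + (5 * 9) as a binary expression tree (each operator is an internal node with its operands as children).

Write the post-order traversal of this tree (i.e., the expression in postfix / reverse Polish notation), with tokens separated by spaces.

Post-order on an expression tree gives postfix notation: for each operator, emit left operand, right operand, then the operator.

9 8 + 9 1 - + 1 + 5 9 * +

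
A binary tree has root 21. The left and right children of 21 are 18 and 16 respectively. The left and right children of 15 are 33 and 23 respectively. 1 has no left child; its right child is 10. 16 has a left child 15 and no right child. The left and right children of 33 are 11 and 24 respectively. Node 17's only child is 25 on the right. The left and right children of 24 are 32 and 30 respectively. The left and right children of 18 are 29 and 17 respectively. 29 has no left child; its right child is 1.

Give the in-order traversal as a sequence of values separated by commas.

In-order visits the left subtree, then the node, then the right subtree.
At 21: go left to 18.
  At 18: go left to 29.
    At 29: no left child.
    Visit 29.
    At 29: go right to 1.
      At 1: no left child.
      Visit 1.
      At 1: go right to 10.
        10 is a leaf — visit 10.
  Visit 18.
  At 18: go right to 17.
    At 17: no left child.
    Visit 17.
    At 17: go right to 25.
      25 is a leaf — visit 25.
Visit 21.
At 21: go right to 16.
  At 16: go left to 15.
    At 15: go left to 33.
      At 33: go left to 11.
        11 is a leaf — visit 11.
      Visit 33.
      At 33: go right to 24.
        At 24: go left to 32.
          32 is a leaf — visit 32.
        Visit 24.
        At 24: go right to 30.
          30 is a leaf — visit 30.
    Visit 15.
    At 15: go right to 23.
      23 is a leaf — visit 23.
  Visit 16.
  At 16: no right child.

29, 1, 10, 18, 17, 25, 21, 11, 33, 32, 24, 30, 15, 23, 16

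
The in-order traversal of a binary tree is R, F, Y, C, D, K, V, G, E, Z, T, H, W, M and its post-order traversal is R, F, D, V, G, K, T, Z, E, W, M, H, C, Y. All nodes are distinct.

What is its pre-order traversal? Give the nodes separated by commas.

Y, F, R, C, H, E, K, D, G, V, Z, T, M, W

The last element of post-order is the root; it splits in-order into left and right subtrees.
Root Y: left subtree has 2 nodes {R, F}, right has 11 {C, D, K, V, G, E, Z, T, H, W, M}.
  Root F: left subtree has 1 node {R}, right has 0 { }.
  Root C: left subtree has 0 nodes { }, right has 10 {D, K, V, G, E, Z, T, H, W, M}.
    Root H: left subtree has 7 nodes {D, K, V, G, E, Z, T}, right has 2 {W, M}.
      Root E: left subtree has 4 nodes {D, K, V, G}, right has 2 {Z, T}.
        Root K: left subtree has 1 node {D}, right has 2 {V, G}.
          Root G: left subtree has 1 node {V}, right has 0 { }.
        Root Z: left subtree has 0 nodes { }, right has 1 {T}.
      Root M: left subtree has 1 node {W}, right has 0 { }.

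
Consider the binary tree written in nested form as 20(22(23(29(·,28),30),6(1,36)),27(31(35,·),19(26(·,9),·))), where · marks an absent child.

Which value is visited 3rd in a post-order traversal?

30

Post-order visits the left subtree, then the right subtree, then the node.
At 20: go left to 22.
  At 22: go left to 23.
    At 23: go left to 29.
      At 29: no left child.
      At 29: go right to 28.
        28 is a leaf — visit 28.
      Visit 29.
    At 23: go right to 30.
      30 is a leaf — visit 30.
    Visit 23.
  At 22: go right to 6.
    At 6: go left to 1.
      1 is a leaf — visit 1.
    At 6: go right to 36.
      36 is a leaf — visit 36.
    Visit 6.
  Visit 22.
At 20: go right to 27.
  At 27: go left to 31.
    At 31: go left to 35.
      35 is a leaf — visit 35.
    At 31: no right child.
    Visit 31.
  At 27: go right to 19.
    At 19: go left to 26.
      At 26: no left child.
      At 26: go right to 9.
        9 is a leaf — visit 9.
      Visit 26.
    At 19: no right child.
    Visit 19.
  Visit 27.
Visit 20.
Full post-order sequence: 28, 29, 30, 23, 1, 36, 6, 22, 35, 31, 9, 26, 19, 27, 20.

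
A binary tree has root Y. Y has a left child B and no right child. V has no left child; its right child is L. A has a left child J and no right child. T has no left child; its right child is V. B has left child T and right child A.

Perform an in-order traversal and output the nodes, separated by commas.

In-order visits the left subtree, then the node, then the right subtree.
At Y: go left to B.
  At B: go left to T.
    At T: no left child.
    Visit T.
    At T: go right to V.
      At V: no left child.
      Visit V.
      At V: go right to L.
        L is a leaf — visit L.
  Visit B.
  At B: go right to A.
    At A: go left to J.
      J is a leaf — visit J.
    Visit A.
    At A: no right child.
Visit Y.
At Y: no right child.

T, V, L, B, J, A, Y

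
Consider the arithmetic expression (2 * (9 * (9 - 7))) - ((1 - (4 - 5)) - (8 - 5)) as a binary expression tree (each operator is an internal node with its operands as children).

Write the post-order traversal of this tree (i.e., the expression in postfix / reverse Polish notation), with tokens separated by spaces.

2 9 9 7 - * * 1 4 5 - - 8 5 - - -

Post-order on an expression tree gives postfix notation: for each operator, emit left operand, right operand, then the operator.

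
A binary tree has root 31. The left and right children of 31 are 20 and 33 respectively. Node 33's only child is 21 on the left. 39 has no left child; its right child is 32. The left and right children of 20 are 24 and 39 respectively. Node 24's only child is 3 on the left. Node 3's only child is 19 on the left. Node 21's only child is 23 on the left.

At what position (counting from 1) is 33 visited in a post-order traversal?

9

Post-order visits the left subtree, then the right subtree, then the node.
At 31: go left to 20.
  At 20: go left to 24.
    At 24: go left to 3.
      At 3: go left to 19.
        19 is a leaf — visit 19.
      At 3: no right child.
      Visit 3.
    At 24: no right child.
    Visit 24.
  At 20: go right to 39.
    At 39: no left child.
    At 39: go right to 32.
      32 is a leaf — visit 32.
    Visit 39.
  Visit 20.
At 31: go right to 33.
  At 33: go left to 21.
    At 21: go left to 23.
      23 is a leaf — visit 23.
    At 21: no right child.
    Visit 21.
  At 33: no right child.
  Visit 33.
Visit 31.
Full post-order sequence: 19, 3, 24, 32, 39, 20, 23, 21, 33, 31.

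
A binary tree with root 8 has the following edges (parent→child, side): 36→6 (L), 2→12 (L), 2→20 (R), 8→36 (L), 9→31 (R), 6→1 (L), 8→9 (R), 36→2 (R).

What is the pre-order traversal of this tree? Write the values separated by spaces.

Pre-order visits the node, then its left subtree, then its right subtree.
Visit 8.
At 8: go left to 36.
  Visit 36.
  At 36: go left to 6.
    Visit 6.
    At 6: go left to 1.
      1 is a leaf — visit 1.
    At 6: no right child.
  At 36: go right to 2.
    Visit 2.
    At 2: go left to 12.
      12 is a leaf — visit 12.
    At 2: go right to 20.
      20 is a leaf — visit 20.
At 8: go right to 9.
  Visit 9.
  At 9: no left child.
  At 9: go right to 31.
    31 is a leaf — visit 31.

8 36 6 1 2 12 20 9 31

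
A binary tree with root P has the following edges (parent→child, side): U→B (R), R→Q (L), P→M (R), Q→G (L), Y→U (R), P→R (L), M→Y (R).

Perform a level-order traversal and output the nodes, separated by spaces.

Level-order visits nodes level by level from the root, left to right within each level.
Level 0: P
Level 1: R, M
Level 2: Q, Y
Level 3: G, U
Level 4: B

P R M Q Y G U B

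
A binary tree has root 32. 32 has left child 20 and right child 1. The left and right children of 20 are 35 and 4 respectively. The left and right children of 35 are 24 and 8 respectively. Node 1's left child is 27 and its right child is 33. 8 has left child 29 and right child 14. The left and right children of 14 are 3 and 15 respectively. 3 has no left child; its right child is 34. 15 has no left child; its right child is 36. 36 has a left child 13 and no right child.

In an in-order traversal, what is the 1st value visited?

In-order visits the left subtree, then the node, then the right subtree.
At 32: go left to 20.
  At 20: go left to 35.
    At 35: go left to 24.
      24 is a leaf — visit 24.
    Visit 35.
    At 35: go right to 8.
      At 8: go left to 29.
        29 is a leaf — visit 29.
      Visit 8.
      At 8: go right to 14.
        At 14: go left to 3.
          At 3: no left child.
          Visit 3.
          At 3: go right to 34.
            34 is a leaf — visit 34.
        Visit 14.
        At 14: go right to 15.
          At 15: no left child.
          Visit 15.
          At 15: go right to 36.
            At 36: go left to 13.
              13 is a leaf — visit 13.
            Visit 36.
            At 36: no right child.
  Visit 20.
  At 20: go right to 4.
    4 is a leaf — visit 4.
Visit 32.
At 32: go right to 1.
  At 1: go left to 27.
    27 is a leaf — visit 27.
  Visit 1.
  At 1: go right to 33.
    33 is a leaf — visit 33.
Full in-order sequence: 24, 35, 29, 8, 3, 34, 14, 15, 13, 36, 20, 4, 32, 27, 1, 33.

24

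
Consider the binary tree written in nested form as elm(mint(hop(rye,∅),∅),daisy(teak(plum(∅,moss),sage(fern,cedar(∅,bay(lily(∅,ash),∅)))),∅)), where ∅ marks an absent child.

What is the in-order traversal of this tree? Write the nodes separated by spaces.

In-order visits the left subtree, then the node, then the right subtree.
At elm: go left to mint.
  At mint: go left to hop.
    At hop: go left to rye.
      rye is a leaf — visit rye.
    Visit hop.
    At hop: no right child.
  Visit mint.
  At mint: no right child.
Visit elm.
At elm: go right to daisy.
  At daisy: go left to teak.
    At teak: go left to plum.
      At plum: no left child.
      Visit plum.
      At plum: go right to moss.
        moss is a leaf — visit moss.
    Visit teak.
    At teak: go right to sage.
      At sage: go left to fern.
        fern is a leaf — visit fern.
      Visit sage.
      At sage: go right to cedar.
        At cedar: no left child.
        Visit cedar.
        At cedar: go right to bay.
          At bay: go left to lily.
            At lily: no left child.
            Visit lily.
            At lily: go right to ash.
              ash is a leaf — visit ash.
          Visit bay.
          At bay: no right child.
  Visit daisy.
  At daisy: no right child.

rye hop mint elm plum moss teak fern sage cedar lily ash bay daisy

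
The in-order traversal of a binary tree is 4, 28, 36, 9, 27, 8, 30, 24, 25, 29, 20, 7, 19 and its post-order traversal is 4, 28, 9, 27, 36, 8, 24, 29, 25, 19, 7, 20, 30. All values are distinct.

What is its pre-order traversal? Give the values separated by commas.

The last element of post-order is the root; it splits in-order into left and right subtrees.
Root 30: left subtree has 6 nodes {4, 28, 36, 9, 27, 8}, right has 6 {24, 25, 29, 20, 7, 19}.
  Root 8: left subtree has 5 nodes {4, 28, 36, 9, 27}, right has 0 { }.
    Root 36: left subtree has 2 nodes {4, 28}, right has 2 {9, 27}.
      Root 28: left subtree has 1 node {4}, right has 0 { }.
      Root 27: left subtree has 1 node {9}, right has 0 { }.
  Root 20: left subtree has 3 nodes {24, 25, 29}, right has 2 {7, 19}.
    Root 25: left subtree has 1 node {24}, right has 1 {29}.
    Root 7: left subtree has 0 nodes { }, right has 1 {19}.

30, 8, 36, 28, 4, 27, 9, 20, 25, 24, 29, 7, 19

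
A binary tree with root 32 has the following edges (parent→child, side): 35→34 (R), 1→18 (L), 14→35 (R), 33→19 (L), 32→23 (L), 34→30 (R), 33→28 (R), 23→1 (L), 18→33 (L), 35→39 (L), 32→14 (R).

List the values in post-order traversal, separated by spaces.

Post-order visits the left subtree, then the right subtree, then the node.
At 32: go left to 23.
  At 23: go left to 1.
    At 1: go left to 18.
      At 18: go left to 33.
        At 33: go left to 19.
          19 is a leaf — visit 19.
        At 33: go right to 28.
          28 is a leaf — visit 28.
        Visit 33.
      At 18: no right child.
      Visit 18.
    At 1: no right child.
    Visit 1.
  At 23: no right child.
  Visit 23.
At 32: go right to 14.
  At 14: no left child.
  At 14: go right to 35.
    At 35: go left to 39.
      39 is a leaf — visit 39.
    At 35: go right to 34.
      At 34: no left child.
      At 34: go right to 30.
        30 is a leaf — visit 30.
      Visit 34.
    Visit 35.
  Visit 14.
Visit 32.

19 28 33 18 1 23 39 30 34 35 14 32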